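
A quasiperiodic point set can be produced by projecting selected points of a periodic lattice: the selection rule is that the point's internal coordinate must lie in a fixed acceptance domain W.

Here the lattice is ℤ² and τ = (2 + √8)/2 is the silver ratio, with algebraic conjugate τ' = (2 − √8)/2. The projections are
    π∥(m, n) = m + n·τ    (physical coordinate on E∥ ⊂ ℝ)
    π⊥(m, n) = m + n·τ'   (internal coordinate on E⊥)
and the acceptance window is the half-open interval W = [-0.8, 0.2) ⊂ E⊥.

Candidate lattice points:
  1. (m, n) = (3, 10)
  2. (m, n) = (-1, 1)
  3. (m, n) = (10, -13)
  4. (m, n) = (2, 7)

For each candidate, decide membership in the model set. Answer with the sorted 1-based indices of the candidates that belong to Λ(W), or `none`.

none

τ' = (2−√8)/2 ≈ -0.414214.
candidate 1: (m,n)=(3,10) → π∥ = 3+10·τ ≈ 27.142136, π⊥ = 3+10·τ' ≈ -1.142136 ∉ [-0.8, 0.2) ⇒ out
candidate 2: (m,n)=(-1,1) → π∥ = -1+1·τ ≈ 1.414214, π⊥ = -1+1·τ' ≈ -1.414214 ∉ [-0.8, 0.2) ⇒ out
candidate 3: (m,n)=(10,-13) → π∥ = 10-13·τ ≈ -21.384776, π⊥ = 10-13·τ' ≈ 15.384776 ∉ [-0.8, 0.2) ⇒ out
candidate 4: (m,n)=(2,7) → π∥ = 2+7·τ ≈ 18.899495, π⊥ = 2+7·τ' ≈ -0.899495 ∉ [-0.8, 0.2) ⇒ out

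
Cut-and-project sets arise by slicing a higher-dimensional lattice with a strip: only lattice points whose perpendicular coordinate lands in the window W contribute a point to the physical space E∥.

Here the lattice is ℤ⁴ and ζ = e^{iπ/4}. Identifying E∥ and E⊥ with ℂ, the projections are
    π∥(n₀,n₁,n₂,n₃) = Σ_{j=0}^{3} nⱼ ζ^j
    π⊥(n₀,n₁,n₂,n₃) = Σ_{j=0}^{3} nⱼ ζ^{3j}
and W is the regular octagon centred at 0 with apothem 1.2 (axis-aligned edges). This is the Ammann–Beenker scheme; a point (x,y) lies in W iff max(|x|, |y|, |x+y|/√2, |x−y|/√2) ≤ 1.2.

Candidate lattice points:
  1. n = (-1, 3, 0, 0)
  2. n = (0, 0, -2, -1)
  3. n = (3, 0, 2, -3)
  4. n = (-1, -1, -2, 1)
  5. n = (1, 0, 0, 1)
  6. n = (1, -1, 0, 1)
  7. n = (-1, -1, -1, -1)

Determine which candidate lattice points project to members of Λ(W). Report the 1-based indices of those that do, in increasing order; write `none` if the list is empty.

π⊥(n) = n₀ + n₁ζ³ + n₂ζ⁶ + n₃ζ⁹ where ζ = e^{iπ/4}.
#1 (-1, 3, 0, 0): internal (-3.12132, 2.12132); octagon support 3.70711 vs apothem 1.2 → ∉ W
#2 (0, 0, -2, -1): internal (-0.70711, 1.29289); octagon support 1.41421 vs apothem 1.2 → ∉ W
#3 (3, 0, 2, -3): internal (0.87868, -4.12132); octagon support 4.12132 vs apothem 1.2 → ∉ W
#4 (-1, -1, -2, 1): internal (0.41421, 2.00000); octagon support 2.00000 vs apothem 1.2 → ∉ W
#5 (1, 0, 0, 1): internal (1.70711, 0.70711); octagon support 1.70711 vs apothem 1.2 → ∉ W
#6 (1, -1, 0, 1): internal (2.41421, 0.00000); octagon support 2.41421 vs apothem 1.2 → ∉ W
#7 (-1, -1, -1, -1): internal (-1.00000, -0.41421); octagon support 1.00000 vs apothem 1.2 → ∈ W

7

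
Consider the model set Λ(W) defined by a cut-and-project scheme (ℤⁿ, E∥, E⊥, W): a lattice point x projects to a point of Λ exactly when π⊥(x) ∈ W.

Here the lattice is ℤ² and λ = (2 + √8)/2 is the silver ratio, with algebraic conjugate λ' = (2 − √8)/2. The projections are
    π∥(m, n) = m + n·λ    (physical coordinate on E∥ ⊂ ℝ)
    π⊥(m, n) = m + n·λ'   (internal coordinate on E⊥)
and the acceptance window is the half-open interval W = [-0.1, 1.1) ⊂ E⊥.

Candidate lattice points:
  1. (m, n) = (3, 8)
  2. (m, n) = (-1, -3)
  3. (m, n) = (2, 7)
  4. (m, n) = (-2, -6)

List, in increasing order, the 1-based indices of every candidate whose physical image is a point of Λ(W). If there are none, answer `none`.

Numerically λ ≈ 2.4142 and λ' = −1/λ ≈ -0.4142.
candidate 1: (m,n)=(3,8) → π∥ = 3+8·λ ≈ 22.3137, π⊥ = 3+8·λ' ≈ -0.3137 ∉ [-0.1, 1.1) ⇒ out
candidate 2: (m,n)=(-1,-3) → π∥ = -1-3·λ ≈ -8.2426, π⊥ = -1-3·λ' ≈ 0.2426 ∈ [-0.1, 1.1) ⇒ IN Λ
candidate 3: (m,n)=(2,7) → π∥ = 2+7·λ ≈ 18.8995, π⊥ = 2+7·λ' ≈ -0.8995 ∉ [-0.1, 1.1) ⇒ out
candidate 4: (m,n)=(-2,-6) → π∥ = -2-6·λ ≈ -16.4853, π⊥ = -2-6·λ' ≈ 0.4853 ∈ [-0.1, 1.1) ⇒ IN Λ

2, 4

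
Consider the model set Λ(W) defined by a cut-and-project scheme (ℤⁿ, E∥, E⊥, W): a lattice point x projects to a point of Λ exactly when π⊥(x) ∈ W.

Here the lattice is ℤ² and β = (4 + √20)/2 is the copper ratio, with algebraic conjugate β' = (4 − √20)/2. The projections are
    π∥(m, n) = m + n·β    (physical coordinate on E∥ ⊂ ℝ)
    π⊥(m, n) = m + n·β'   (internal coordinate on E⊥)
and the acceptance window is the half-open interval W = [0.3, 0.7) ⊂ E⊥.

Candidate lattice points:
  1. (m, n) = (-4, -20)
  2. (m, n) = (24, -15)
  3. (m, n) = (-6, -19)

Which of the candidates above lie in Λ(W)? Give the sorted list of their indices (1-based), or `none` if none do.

none

Compute β' = (4−√20)/2 = -0.23607, so π⊥(m,n) = m -0.23607·n.
[1] lift (-4,-20): star map gives 0.72136; window check 0.3 ≤ 0.72136 < 0.7 is false → out
[2] lift (24,-15): star map gives 27.54102; window check 0.3 ≤ 27.54102 < 0.7 is false → out
[3] lift (-6,-19): star map gives -1.51471; window check 0.3 ≤ -1.51471 < 0.7 is false → out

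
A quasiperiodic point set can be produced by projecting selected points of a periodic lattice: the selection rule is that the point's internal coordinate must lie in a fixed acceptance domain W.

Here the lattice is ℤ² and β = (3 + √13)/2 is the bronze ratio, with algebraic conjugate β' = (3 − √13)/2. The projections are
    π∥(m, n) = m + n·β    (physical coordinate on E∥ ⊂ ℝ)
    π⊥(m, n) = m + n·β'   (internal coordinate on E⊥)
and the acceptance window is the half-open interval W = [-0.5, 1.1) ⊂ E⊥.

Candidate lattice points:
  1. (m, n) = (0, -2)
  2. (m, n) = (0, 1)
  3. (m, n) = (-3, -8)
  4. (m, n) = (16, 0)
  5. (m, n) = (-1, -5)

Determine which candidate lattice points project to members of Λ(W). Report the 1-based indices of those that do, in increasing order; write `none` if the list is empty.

Compute β' = (3−√13)/2 = -0.3028, so π⊥(m,n) = m -0.3028·n.
candidate 1: (m,n)=(0,-2) → π∥ = 0-2·β ≈ -6.6056, π⊥ = 0-2·β' ≈ 0.6056 ∈ [-0.5, 1.1) ⇒ IN Λ
candidate 2: (m,n)=(0,1) → π∥ = 0+1·β ≈ 3.3028, π⊥ = 0+1·β' ≈ -0.3028 ∈ [-0.5, 1.1) ⇒ IN Λ
candidate 3: (m,n)=(-3,-8) → π∥ = -3-8·β ≈ -29.4222, π⊥ = -3-8·β' ≈ -0.5778 ∉ [-0.5, 1.1) ⇒ out
candidate 4: (m,n)=(16,0) → π∥ = 16+0·β ≈ 16.0000, π⊥ = 16+0·β' ≈ 16.0000 ∉ [-0.5, 1.1) ⇒ out
candidate 5: (m,n)=(-1,-5) → π∥ = -1-5·β ≈ -17.5139, π⊥ = -1-5·β' ≈ 0.5139 ∈ [-0.5, 1.1) ⇒ IN Λ

1, 2, 5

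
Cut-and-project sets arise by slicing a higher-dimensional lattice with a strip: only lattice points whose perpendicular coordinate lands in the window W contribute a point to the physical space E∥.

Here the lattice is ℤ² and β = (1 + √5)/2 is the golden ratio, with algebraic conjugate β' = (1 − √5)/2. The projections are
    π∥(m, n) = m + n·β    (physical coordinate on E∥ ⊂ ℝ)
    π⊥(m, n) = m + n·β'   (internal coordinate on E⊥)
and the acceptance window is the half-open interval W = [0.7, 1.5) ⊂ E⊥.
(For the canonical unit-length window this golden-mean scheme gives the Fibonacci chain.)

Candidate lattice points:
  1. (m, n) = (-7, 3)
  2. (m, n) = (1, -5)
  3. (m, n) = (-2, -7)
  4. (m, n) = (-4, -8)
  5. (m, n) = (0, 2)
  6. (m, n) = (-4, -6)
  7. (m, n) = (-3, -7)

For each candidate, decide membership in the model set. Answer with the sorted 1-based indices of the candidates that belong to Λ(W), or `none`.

β' = (1−√5)/2 ≈ -0.61803.
[1] lift (-7,3): star map gives -8.85410; window check 0.7 ≤ -8.85410 < 1.5 is false → out
[2] lift (1,-5): star map gives 4.09017; window check 0.7 ≤ 4.09017 < 1.5 is false → out
[3] lift (-2,-7): star map gives 2.32624; window check 0.7 ≤ 2.32624 < 1.5 is false → out
[4] lift (-4,-8): star map gives 0.94427; window check 0.7 ≤ 0.94427 < 1.5 is true → IN Λ
[5] lift (0,2): star map gives -1.23607; window check 0.7 ≤ -1.23607 < 1.5 is false → out
[6] lift (-4,-6): star map gives -0.29180; window check 0.7 ≤ -0.29180 < 1.5 is false → out
[7] lift (-3,-7): star map gives 1.32624; window check 0.7 ≤ 1.32624 < 1.5 is true → IN Λ

4, 7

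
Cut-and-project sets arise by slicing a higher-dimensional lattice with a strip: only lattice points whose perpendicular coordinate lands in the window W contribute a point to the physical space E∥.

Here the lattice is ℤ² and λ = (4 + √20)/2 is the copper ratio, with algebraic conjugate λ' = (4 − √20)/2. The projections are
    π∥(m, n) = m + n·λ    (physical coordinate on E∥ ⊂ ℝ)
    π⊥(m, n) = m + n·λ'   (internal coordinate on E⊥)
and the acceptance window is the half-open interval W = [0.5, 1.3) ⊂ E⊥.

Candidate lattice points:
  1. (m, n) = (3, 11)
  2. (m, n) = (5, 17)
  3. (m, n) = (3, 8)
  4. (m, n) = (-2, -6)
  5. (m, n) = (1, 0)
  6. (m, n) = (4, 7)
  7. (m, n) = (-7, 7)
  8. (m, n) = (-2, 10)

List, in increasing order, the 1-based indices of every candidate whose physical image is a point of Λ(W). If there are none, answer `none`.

Numerically λ ≈ 4.23607 and λ' = −1/λ ≈ -0.23607.
[1] lift (3,11): star map gives 0.40325; window check 0.5 ≤ 0.40325 < 1.3 is false → out
[2] lift (5,17): star map gives 0.98684; window check 0.5 ≤ 0.98684 < 1.3 is true → IN Λ
[3] lift (3,8): star map gives 1.11146; window check 0.5 ≤ 1.11146 < 1.3 is true → IN Λ
[4] lift (-2,-6): star map gives -0.58359; window check 0.5 ≤ -0.58359 < 1.3 is false → out
[5] lift (1,0): star map gives 1.00000; window check 0.5 ≤ 1.00000 < 1.3 is true → IN Λ
[6] lift (4,7): star map gives 2.34752; window check 0.5 ≤ 2.34752 < 1.3 is false → out
[7] lift (-7,7): star map gives -8.65248; window check 0.5 ≤ -8.65248 < 1.3 is false → out
[8] lift (-2,10): star map gives -4.36068; window check 0.5 ≤ -4.36068 < 1.3 is false → out

2, 3, 5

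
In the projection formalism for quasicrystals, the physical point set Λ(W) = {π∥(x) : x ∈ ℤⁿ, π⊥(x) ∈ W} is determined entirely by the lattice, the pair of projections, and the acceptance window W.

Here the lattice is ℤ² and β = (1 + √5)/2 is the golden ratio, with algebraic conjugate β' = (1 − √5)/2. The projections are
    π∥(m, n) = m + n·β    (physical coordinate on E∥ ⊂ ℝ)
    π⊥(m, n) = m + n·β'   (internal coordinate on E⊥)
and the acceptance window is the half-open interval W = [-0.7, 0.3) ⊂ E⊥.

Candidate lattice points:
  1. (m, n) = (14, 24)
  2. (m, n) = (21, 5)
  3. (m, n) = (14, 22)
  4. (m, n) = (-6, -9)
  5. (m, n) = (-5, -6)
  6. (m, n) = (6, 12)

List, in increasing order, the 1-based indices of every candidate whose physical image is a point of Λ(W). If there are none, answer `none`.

4

Compute β' = (1−√5)/2 = -0.618034, so π⊥(m,n) = m -0.618034·n.
#1 (14,24): internal coord 14 + (24)·β' = -0.832816; -0.832816 ∉ [-0.7, 0.3) → out
#2 (21,5): internal coord 21 + (5)·β' = +17.909830; +17.909830 ∉ [-0.7, 0.3) → out
#3 (14,22): internal coord 14 + (22)·β' = +0.403252; +0.403252 ∉ [-0.7, 0.3) → out
#4 (-6,-9): internal coord -6 + (-9)·β' = -0.437694; -0.437694 ∈ [-0.7, 0.3) → IN Λ
#5 (-5,-6): internal coord -5 + (-6)·β' = -1.291796; -1.291796 ∉ [-0.7, 0.3) → out
#6 (6,12): internal coord 6 + (12)·β' = -1.416408; -1.416408 ∉ [-0.7, 0.3) → out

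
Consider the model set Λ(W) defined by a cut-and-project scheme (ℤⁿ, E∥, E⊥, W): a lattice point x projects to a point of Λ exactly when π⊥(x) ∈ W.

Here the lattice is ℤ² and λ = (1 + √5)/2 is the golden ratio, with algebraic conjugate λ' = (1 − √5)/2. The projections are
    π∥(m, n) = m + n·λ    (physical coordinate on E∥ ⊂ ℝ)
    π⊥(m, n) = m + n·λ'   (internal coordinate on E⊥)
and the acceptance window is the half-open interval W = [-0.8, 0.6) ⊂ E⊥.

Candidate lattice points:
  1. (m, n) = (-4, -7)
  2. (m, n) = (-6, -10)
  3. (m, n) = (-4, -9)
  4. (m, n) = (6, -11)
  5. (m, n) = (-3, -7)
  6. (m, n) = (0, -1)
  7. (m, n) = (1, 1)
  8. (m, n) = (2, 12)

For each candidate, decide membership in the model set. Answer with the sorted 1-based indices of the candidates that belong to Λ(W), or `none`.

Compute λ' = (1−√5)/2 = -0.618034, so π⊥(m,n) = m -0.618034·n.
#1 (-4,-7): internal coord -4 + (-7)·λ' = +0.326238; +0.326238 ∈ [-0.8, 0.6) → IN Λ
#2 (-6,-10): internal coord -6 + (-10)·λ' = +0.180340; +0.180340 ∈ [-0.8, 0.6) → IN Λ
#3 (-4,-9): internal coord -4 + (-9)·λ' = +1.562306; +1.562306 ∉ [-0.8, 0.6) → out
#4 (6,-11): internal coord 6 + (-11)·λ' = +12.798374; +12.798374 ∉ [-0.8, 0.6) → out
#5 (-3,-7): internal coord -3 + (-7)·λ' = +1.326238; +1.326238 ∉ [-0.8, 0.6) → out
#6 (0,-1): internal coord 0 + (-1)·λ' = +0.618034; +0.618034 ∉ [-0.8, 0.6) → out
#7 (1,1): internal coord 1 + (1)·λ' = +0.381966; +0.381966 ∈ [-0.8, 0.6) → IN Λ
#8 (2,12): internal coord 2 + (12)·λ' = -5.416408; -5.416408 ∉ [-0.8, 0.6) → out

1, 2, 7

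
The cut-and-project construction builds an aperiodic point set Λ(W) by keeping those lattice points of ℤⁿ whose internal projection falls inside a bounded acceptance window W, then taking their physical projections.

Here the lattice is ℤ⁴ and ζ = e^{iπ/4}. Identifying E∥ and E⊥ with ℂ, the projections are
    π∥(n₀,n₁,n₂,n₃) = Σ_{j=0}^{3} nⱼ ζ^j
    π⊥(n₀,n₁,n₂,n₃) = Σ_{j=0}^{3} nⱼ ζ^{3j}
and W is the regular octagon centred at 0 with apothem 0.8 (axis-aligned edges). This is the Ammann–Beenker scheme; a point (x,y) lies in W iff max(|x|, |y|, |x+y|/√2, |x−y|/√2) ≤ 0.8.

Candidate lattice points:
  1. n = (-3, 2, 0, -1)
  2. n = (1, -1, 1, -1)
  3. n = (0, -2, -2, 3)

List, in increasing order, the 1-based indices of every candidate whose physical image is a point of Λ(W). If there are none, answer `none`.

π⊥(n) = n₀ + n₁ζ³ + n₂ζ⁶ + n₃ζ⁹ where ζ = e^{iπ/4}.
candidate 1: n = (-3, 2, 0, -1) → π⊥ ≈ (-5.12132, +0.70711); max(|x|,|y|,|x±y|/√2) = 5.12132 > 0.8 ⇒ ∉ W
candidate 2: n = (1, -1, 1, -1) → π⊥ ≈ (+1.00000, -2.41421); max(|x|,|y|,|x±y|/√2) = 2.41421 > 0.8 ⇒ ∉ W
candidate 3: n = (0, -2, -2, 3) → π⊥ ≈ (+3.53553, +2.70711); max(|x|,|y|,|x±y|/√2) = 4.41421 > 0.8 ⇒ ∉ W

none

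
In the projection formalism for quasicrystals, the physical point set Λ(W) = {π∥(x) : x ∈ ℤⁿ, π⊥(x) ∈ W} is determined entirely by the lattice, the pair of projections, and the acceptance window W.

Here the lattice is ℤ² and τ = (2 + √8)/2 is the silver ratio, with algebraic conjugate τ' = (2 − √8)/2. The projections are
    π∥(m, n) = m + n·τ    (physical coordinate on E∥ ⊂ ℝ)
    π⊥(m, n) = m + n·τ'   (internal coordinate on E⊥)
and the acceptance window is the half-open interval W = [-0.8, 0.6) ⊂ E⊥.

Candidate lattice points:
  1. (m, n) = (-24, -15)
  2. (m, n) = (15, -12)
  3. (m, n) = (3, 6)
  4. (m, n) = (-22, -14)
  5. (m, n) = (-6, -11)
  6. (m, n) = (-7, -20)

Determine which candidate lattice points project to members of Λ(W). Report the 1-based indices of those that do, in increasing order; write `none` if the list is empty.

Compute τ' = (2−√8)/2 = -0.4142, so π⊥(m,n) = m -0.4142·n.
[1] lift (-24,-15): star map gives -17.7868; window check -0.8 ≤ -17.7868 < 0.6 is false → out
[2] lift (15,-12): star map gives 19.9706; window check -0.8 ≤ 19.9706 < 0.6 is false → out
[3] lift (3,6): star map gives 0.5147; window check -0.8 ≤ 0.5147 < 0.6 is true → IN Λ
[4] lift (-22,-14): star map gives -16.2010; window check -0.8 ≤ -16.2010 < 0.6 is false → out
[5] lift (-6,-11): star map gives -1.4437; window check -0.8 ≤ -1.4437 < 0.6 is false → out
[6] lift (-7,-20): star map gives 1.2843; window check -0.8 ≤ 1.2843 < 0.6 is false → out

3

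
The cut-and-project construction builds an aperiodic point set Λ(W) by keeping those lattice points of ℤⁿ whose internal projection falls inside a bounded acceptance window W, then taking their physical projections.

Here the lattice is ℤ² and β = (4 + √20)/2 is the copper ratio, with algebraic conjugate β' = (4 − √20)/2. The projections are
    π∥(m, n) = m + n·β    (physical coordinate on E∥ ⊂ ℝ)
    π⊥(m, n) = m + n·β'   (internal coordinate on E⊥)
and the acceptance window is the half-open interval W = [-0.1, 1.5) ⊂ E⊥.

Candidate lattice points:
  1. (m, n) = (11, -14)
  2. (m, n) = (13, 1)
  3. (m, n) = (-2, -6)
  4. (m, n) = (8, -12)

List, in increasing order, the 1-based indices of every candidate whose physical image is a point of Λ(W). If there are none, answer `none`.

none

Numerically β ≈ 4.236068 and β' = −1/β ≈ -0.236068.
[1] lift (11,-14): star map gives 14.304952; window check -0.1 ≤ 14.304952 < 1.5 is false → out
[2] lift (13,1): star map gives 12.763932; window check -0.1 ≤ 12.763932 < 1.5 is false → out
[3] lift (-2,-6): star map gives -0.583592; window check -0.1 ≤ -0.583592 < 1.5 is false → out
[4] lift (8,-12): star map gives 10.832816; window check -0.1 ≤ 10.832816 < 1.5 is false → out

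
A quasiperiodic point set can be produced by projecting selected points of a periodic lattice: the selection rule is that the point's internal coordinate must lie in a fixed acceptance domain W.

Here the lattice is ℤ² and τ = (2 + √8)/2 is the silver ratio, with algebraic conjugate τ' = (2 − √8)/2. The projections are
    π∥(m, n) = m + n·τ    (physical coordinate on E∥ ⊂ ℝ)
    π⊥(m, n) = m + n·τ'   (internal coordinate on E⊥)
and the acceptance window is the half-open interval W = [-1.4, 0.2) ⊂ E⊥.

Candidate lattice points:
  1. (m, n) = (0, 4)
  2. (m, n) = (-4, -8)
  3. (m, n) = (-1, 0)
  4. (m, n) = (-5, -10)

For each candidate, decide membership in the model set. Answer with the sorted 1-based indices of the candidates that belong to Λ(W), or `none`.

Numerically τ ≈ 2.41421 and τ' = −1/τ ≈ -0.41421.
#1 (0,4): internal coord 0 + (4)·τ' = -1.65685; -1.65685 ∉ [-1.4, 0.2) → out
#2 (-4,-8): internal coord -4 + (-8)·τ' = -0.68629; -0.68629 ∈ [-1.4, 0.2) → IN Λ
#3 (-1,0): internal coord -1 + (0)·τ' = -1.00000; -1.00000 ∈ [-1.4, 0.2) → IN Λ
#4 (-5,-10): internal coord -5 + (-10)·τ' = -0.85786; -0.85786 ∈ [-1.4, 0.2) → IN Λ

2, 3, 4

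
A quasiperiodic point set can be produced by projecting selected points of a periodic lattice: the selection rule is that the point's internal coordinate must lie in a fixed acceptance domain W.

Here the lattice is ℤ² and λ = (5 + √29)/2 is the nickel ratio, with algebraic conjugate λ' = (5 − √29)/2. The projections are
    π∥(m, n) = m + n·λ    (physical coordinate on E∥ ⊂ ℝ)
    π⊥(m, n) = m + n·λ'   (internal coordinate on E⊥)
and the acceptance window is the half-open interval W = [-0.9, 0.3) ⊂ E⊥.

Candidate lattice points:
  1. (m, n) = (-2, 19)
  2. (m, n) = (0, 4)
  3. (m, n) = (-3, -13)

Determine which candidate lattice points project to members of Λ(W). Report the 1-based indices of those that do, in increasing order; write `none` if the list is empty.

2, 3

Compute λ' = (5−√29)/2 = -0.192582, so π⊥(m,n) = m -0.192582·n.
candidate 1: (m,n)=(-2,19) → π∥ = -2+19·λ ≈ 96.659066, π⊥ = -2+19·λ' ≈ -5.659066 ∉ [-0.9, 0.3) ⇒ out
candidate 2: (m,n)=(0,4) → π∥ = 0+4·λ ≈ 20.770330, π⊥ = 0+4·λ' ≈ -0.770330 ∈ [-0.9, 0.3) ⇒ IN Λ
candidate 3: (m,n)=(-3,-13) → π∥ = -3-13·λ ≈ -70.503571, π⊥ = -3-13·λ' ≈ -0.496429 ∈ [-0.9, 0.3) ⇒ IN Λ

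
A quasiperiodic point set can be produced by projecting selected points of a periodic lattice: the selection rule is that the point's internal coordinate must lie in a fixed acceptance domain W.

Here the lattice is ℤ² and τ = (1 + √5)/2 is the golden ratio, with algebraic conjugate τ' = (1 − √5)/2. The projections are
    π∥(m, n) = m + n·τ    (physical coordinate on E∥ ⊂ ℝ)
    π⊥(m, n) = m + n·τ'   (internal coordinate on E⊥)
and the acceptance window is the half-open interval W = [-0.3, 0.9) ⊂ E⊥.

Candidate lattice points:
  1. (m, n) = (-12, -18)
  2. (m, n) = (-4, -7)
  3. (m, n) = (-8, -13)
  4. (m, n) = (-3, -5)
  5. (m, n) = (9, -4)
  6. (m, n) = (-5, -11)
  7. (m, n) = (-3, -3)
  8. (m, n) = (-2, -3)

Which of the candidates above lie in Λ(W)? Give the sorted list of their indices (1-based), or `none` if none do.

Numerically τ ≈ 1.618034 and τ' = −1/τ ≈ -0.618034.
#1 (-12,-18): internal coord -12 + (-18)·τ' = -0.875388; -0.875388 ∉ [-0.3, 0.9) → out
#2 (-4,-7): internal coord -4 + (-7)·τ' = +0.326238; +0.326238 ∈ [-0.3, 0.9) → IN Λ
#3 (-8,-13): internal coord -8 + (-13)·τ' = +0.034442; +0.034442 ∈ [-0.3, 0.9) → IN Λ
#4 (-3,-5): internal coord -3 + (-5)·τ' = +0.090170; +0.090170 ∈ [-0.3, 0.9) → IN Λ
#5 (9,-4): internal coord 9 + (-4)·τ' = +11.472136; +11.472136 ∉ [-0.3, 0.9) → out
#6 (-5,-11): internal coord -5 + (-11)·τ' = +1.798374; +1.798374 ∉ [-0.3, 0.9) → out
#7 (-3,-3): internal coord -3 + (-3)·τ' = -1.145898; -1.145898 ∉ [-0.3, 0.9) → out
#8 (-2,-3): internal coord -2 + (-3)·τ' = -0.145898; -0.145898 ∈ [-0.3, 0.9) → IN Λ

2, 3, 4, 8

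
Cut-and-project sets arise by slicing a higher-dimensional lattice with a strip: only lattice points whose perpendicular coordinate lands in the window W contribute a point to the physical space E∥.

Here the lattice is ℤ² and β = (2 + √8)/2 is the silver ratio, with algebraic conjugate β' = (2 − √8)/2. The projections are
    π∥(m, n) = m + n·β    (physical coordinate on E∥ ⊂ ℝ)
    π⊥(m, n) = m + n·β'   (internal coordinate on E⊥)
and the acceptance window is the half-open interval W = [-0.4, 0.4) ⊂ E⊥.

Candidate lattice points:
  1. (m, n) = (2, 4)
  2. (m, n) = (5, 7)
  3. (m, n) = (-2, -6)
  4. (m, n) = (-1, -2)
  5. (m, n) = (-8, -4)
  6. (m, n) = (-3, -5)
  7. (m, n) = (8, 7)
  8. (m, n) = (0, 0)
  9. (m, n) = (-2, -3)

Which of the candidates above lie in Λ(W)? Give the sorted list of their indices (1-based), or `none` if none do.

1, 4, 8

β' = (2−√8)/2 ≈ -0.41421.
[1] lift (2,4): star map gives 0.34315; window check -0.4 ≤ 0.34315 < 0.4 is true → IN Λ
[2] lift (5,7): star map gives 2.10051; window check -0.4 ≤ 2.10051 < 0.4 is false → out
[3] lift (-2,-6): star map gives 0.48528; window check -0.4 ≤ 0.48528 < 0.4 is false → out
[4] lift (-1,-2): star map gives -0.17157; window check -0.4 ≤ -0.17157 < 0.4 is true → IN Λ
[5] lift (-8,-4): star map gives -6.34315; window check -0.4 ≤ -6.34315 < 0.4 is false → out
[6] lift (-3,-5): star map gives -0.92893; window check -0.4 ≤ -0.92893 < 0.4 is false → out
[7] lift (8,7): star map gives 5.10051; window check -0.4 ≤ 5.10051 < 0.4 is false → out
[8] lift (0,0): star map gives 0.00000; window check -0.4 ≤ 0.00000 < 0.4 is true → IN Λ
[9] lift (-2,-3): star map gives -0.75736; window check -0.4 ≤ -0.75736 < 0.4 is false → out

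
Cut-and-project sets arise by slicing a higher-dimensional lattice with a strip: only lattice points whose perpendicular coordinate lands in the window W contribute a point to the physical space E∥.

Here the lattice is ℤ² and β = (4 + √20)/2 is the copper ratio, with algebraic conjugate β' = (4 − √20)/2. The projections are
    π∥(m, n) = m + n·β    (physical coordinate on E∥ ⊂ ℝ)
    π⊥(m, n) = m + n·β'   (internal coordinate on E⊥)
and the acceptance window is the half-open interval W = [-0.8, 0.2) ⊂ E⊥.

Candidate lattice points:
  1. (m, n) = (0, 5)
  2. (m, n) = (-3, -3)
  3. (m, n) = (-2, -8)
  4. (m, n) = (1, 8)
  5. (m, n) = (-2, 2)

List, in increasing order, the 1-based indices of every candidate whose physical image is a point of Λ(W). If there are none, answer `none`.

3

Compute β' = (4−√20)/2 = -0.2361, so π⊥(m,n) = m -0.2361·n.
candidate 1: (m,n)=(0,5) → π∥ = 0+5·β ≈ 21.1803, π⊥ = 0+5·β' ≈ -1.1803 ∉ [-0.8, 0.2) ⇒ out
candidate 2: (m,n)=(-3,-3) → π∥ = -3-3·β ≈ -15.7082, π⊥ = -3-3·β' ≈ -2.2918 ∉ [-0.8, 0.2) ⇒ out
candidate 3: (m,n)=(-2,-8) → π∥ = -2-8·β ≈ -35.8885, π⊥ = -2-8·β' ≈ -0.1115 ∈ [-0.8, 0.2) ⇒ IN Λ
candidate 4: (m,n)=(1,8) → π∥ = 1+8·β ≈ 34.8885, π⊥ = 1+8·β' ≈ -0.8885 ∉ [-0.8, 0.2) ⇒ out
candidate 5: (m,n)=(-2,2) → π∥ = -2+2·β ≈ 6.4721, π⊥ = -2+2·β' ≈ -2.4721 ∉ [-0.8, 0.2) ⇒ out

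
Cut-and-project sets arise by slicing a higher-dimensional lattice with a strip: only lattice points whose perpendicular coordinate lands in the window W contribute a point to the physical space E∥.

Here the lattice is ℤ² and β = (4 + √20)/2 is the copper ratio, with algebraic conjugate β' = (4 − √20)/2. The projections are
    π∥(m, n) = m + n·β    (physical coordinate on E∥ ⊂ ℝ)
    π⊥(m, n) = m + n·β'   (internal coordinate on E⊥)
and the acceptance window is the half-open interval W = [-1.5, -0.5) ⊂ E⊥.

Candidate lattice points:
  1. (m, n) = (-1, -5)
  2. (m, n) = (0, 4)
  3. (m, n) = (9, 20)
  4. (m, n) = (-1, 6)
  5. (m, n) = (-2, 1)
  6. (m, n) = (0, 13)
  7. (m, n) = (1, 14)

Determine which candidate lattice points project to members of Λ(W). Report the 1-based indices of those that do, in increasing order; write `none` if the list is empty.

2

Compute β' = (4−√20)/2 = -0.236068, so π⊥(m,n) = m -0.236068·n.
[1] lift (-1,-5): star map gives 0.180340; window check -1.5 ≤ 0.180340 < -0.5 is false → out
[2] lift (0,4): star map gives -0.944272; window check -1.5 ≤ -0.944272 < -0.5 is true → IN Λ
[3] lift (9,20): star map gives 4.278640; window check -1.5 ≤ 4.278640 < -0.5 is false → out
[4] lift (-1,6): star map gives -2.416408; window check -1.5 ≤ -2.416408 < -0.5 is false → out
[5] lift (-2,1): star map gives -2.236068; window check -1.5 ≤ -2.236068 < -0.5 is false → out
[6] lift (0,13): star map gives -3.068884; window check -1.5 ≤ -3.068884 < -0.5 is false → out
[7] lift (1,14): star map gives -2.304952; window check -1.5 ≤ -2.304952 < -0.5 is false → out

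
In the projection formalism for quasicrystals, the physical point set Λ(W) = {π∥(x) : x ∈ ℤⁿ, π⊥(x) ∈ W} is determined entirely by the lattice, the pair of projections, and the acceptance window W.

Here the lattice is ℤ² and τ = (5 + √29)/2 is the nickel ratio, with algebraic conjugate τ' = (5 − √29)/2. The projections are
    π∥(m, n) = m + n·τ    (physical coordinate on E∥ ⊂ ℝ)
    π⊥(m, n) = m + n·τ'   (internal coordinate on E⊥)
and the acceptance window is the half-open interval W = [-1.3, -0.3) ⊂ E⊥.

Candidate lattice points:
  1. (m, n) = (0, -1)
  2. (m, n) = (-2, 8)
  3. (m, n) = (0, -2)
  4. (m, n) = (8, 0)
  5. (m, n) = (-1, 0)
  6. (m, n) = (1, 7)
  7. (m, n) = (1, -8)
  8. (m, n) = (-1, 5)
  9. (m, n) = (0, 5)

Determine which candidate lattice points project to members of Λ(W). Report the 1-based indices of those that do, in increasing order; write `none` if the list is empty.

5, 6, 9

τ' = (5−√29)/2 ≈ -0.19258.
candidate 1: (m,n)=(0,-1) → π∥ = 0-1·τ ≈ -5.19258, π⊥ = 0-1·τ' ≈ 0.19258 ∉ [-1.3, -0.3) ⇒ out
candidate 2: (m,n)=(-2,8) → π∥ = -2+8·τ ≈ 39.54066, π⊥ = -2+8·τ' ≈ -3.54066 ∉ [-1.3, -0.3) ⇒ out
candidate 3: (m,n)=(0,-2) → π∥ = 0-2·τ ≈ -10.38516, π⊥ = 0-2·τ' ≈ 0.38516 ∉ [-1.3, -0.3) ⇒ out
candidate 4: (m,n)=(8,0) → π∥ = 8+0·τ ≈ 8.00000, π⊥ = 8+0·τ' ≈ 8.00000 ∉ [-1.3, -0.3) ⇒ out
candidate 5: (m,n)=(-1,0) → π∥ = -1+0·τ ≈ -1.00000, π⊥ = -1+0·τ' ≈ -1.00000 ∈ [-1.3, -0.3) ⇒ IN Λ
candidate 6: (m,n)=(1,7) → π∥ = 1+7·τ ≈ 37.34808, π⊥ = 1+7·τ' ≈ -0.34808 ∈ [-1.3, -0.3) ⇒ IN Λ
candidate 7: (m,n)=(1,-8) → π∥ = 1-8·τ ≈ -40.54066, π⊥ = 1-8·τ' ≈ 2.54066 ∉ [-1.3, -0.3) ⇒ out
candidate 8: (m,n)=(-1,5) → π∥ = -1+5·τ ≈ 24.96291, π⊥ = -1+5·τ' ≈ -1.96291 ∉ [-1.3, -0.3) ⇒ out
candidate 9: (m,n)=(0,5) → π∥ = 0+5·τ ≈ 25.96291, π⊥ = 0+5·τ' ≈ -0.96291 ∈ [-1.3, -0.3) ⇒ IN Λ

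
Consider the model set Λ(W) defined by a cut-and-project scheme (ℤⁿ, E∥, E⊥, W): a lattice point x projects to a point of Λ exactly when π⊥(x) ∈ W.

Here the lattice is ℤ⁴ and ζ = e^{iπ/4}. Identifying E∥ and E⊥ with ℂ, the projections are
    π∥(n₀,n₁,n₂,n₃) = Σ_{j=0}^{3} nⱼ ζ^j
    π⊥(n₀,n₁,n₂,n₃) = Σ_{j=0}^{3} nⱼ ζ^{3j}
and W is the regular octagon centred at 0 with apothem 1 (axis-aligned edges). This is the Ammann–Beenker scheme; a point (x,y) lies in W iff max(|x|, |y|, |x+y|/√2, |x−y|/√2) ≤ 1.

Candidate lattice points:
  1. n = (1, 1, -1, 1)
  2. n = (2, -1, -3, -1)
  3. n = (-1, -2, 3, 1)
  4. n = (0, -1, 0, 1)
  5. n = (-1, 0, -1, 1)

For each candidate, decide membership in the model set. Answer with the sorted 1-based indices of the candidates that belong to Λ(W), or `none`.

none

π⊥(n) = n₀ + n₁ζ³ + n₂ζ⁶ + n₃ζ⁹ where ζ = e^{iπ/4}.
#1 (1, 1, -1, 1): internal (1.00000, 2.41421); octagon support 2.41421 vs apothem 1 → ∉ W
#2 (2, -1, -3, -1): internal (2.00000, 1.58579); octagon support 2.53553 vs apothem 1 → ∉ W
#3 (-1, -2, 3, 1): internal (1.12132, -3.70711); octagon support 3.70711 vs apothem 1 → ∉ W
#4 (0, -1, 0, 1): internal (1.41421, 0.00000); octagon support 1.41421 vs apothem 1 → ∉ W
#5 (-1, 0, -1, 1): internal (-0.29289, 1.70711); octagon support 1.70711 vs apothem 1 → ∉ W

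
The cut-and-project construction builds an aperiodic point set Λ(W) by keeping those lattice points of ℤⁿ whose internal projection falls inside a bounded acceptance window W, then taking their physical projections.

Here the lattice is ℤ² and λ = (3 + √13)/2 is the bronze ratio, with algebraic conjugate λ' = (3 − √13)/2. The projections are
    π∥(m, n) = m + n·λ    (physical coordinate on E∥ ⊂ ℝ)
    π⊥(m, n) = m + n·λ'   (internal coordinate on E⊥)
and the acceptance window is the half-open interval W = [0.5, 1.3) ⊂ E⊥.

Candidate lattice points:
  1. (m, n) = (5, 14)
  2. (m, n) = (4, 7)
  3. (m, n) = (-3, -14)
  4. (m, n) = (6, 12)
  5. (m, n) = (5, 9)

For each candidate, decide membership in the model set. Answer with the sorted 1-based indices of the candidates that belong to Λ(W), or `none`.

1, 3

Numerically λ ≈ 3.3028 and λ' = −1/λ ≈ -0.3028.
[1] lift (5,14): star map gives 0.7611; window check 0.5 ≤ 0.7611 < 1.3 is true → IN Λ
[2] lift (4,7): star map gives 1.8806; window check 0.5 ≤ 1.8806 < 1.3 is false → out
[3] lift (-3,-14): star map gives 1.2389; window check 0.5 ≤ 1.2389 < 1.3 is true → IN Λ
[4] lift (6,12): star map gives 2.3667; window check 0.5 ≤ 2.3667 < 1.3 is false → out
[5] lift (5,9): star map gives 2.2750; window check 0.5 ≤ 2.2750 < 1.3 is false → out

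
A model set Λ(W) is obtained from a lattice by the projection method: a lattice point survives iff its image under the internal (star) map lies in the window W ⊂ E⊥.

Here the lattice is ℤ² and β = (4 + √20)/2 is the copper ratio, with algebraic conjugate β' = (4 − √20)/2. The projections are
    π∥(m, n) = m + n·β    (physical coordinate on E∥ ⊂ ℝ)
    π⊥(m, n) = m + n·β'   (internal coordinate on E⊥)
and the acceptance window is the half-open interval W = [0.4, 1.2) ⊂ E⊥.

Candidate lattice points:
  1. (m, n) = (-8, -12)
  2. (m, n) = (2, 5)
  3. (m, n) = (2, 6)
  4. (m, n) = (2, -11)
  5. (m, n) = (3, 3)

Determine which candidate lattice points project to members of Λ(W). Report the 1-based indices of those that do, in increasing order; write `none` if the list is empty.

Numerically β ≈ 4.236068 and β' = −1/β ≈ -0.236068.
candidate 1: (m,n)=(-8,-12) → π∥ = -8-12·β ≈ -58.832816, π⊥ = -8-12·β' ≈ -5.167184 ∉ [0.4, 1.2) ⇒ out
candidate 2: (m,n)=(2,5) → π∥ = 2+5·β ≈ 23.180340, π⊥ = 2+5·β' ≈ 0.819660 ∈ [0.4, 1.2) ⇒ IN Λ
candidate 3: (m,n)=(2,6) → π∥ = 2+6·β ≈ 27.416408, π⊥ = 2+6·β' ≈ 0.583592 ∈ [0.4, 1.2) ⇒ IN Λ
candidate 4: (m,n)=(2,-11) → π∥ = 2-11·β ≈ -44.596748, π⊥ = 2-11·β' ≈ 4.596748 ∉ [0.4, 1.2) ⇒ out
candidate 5: (m,n)=(3,3) → π∥ = 3+3·β ≈ 15.708204, π⊥ = 3+3·β' ≈ 2.291796 ∉ [0.4, 1.2) ⇒ out

2, 3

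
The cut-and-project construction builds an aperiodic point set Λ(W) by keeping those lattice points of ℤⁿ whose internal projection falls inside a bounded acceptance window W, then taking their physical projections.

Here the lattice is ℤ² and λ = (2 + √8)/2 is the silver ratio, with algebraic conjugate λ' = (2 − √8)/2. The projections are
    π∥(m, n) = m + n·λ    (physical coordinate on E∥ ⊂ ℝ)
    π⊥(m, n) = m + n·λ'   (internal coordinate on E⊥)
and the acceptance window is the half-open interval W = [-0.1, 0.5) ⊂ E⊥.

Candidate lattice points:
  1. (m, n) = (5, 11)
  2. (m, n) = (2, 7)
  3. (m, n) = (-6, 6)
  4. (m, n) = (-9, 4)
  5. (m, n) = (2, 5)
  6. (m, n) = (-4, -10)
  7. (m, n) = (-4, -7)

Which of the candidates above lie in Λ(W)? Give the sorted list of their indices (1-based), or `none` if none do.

1, 5, 6

λ' = (2−√8)/2 ≈ -0.4142.
candidate 1: (m,n)=(5,11) → π∥ = 5+11·λ ≈ 31.5563, π⊥ = 5+11·λ' ≈ 0.4437 ∈ [-0.1, 0.5) ⇒ IN Λ
candidate 2: (m,n)=(2,7) → π∥ = 2+7·λ ≈ 18.8995, π⊥ = 2+7·λ' ≈ -0.8995 ∉ [-0.1, 0.5) ⇒ out
candidate 3: (m,n)=(-6,6) → π∥ = -6+6·λ ≈ 8.4853, π⊥ = -6+6·λ' ≈ -8.4853 ∉ [-0.1, 0.5) ⇒ out
candidate 4: (m,n)=(-9,4) → π∥ = -9+4·λ ≈ 0.6569, π⊥ = -9+4·λ' ≈ -10.6569 ∉ [-0.1, 0.5) ⇒ out
candidate 5: (m,n)=(2,5) → π∥ = 2+5·λ ≈ 14.0711, π⊥ = 2+5·λ' ≈ -0.0711 ∈ [-0.1, 0.5) ⇒ IN Λ
candidate 6: (m,n)=(-4,-10) → π∥ = -4-10·λ ≈ -28.1421, π⊥ = -4-10·λ' ≈ 0.1421 ∈ [-0.1, 0.5) ⇒ IN Λ
candidate 7: (m,n)=(-4,-7) → π∥ = -4-7·λ ≈ -20.8995, π⊥ = -4-7·λ' ≈ -1.1005 ∉ [-0.1, 0.5) ⇒ out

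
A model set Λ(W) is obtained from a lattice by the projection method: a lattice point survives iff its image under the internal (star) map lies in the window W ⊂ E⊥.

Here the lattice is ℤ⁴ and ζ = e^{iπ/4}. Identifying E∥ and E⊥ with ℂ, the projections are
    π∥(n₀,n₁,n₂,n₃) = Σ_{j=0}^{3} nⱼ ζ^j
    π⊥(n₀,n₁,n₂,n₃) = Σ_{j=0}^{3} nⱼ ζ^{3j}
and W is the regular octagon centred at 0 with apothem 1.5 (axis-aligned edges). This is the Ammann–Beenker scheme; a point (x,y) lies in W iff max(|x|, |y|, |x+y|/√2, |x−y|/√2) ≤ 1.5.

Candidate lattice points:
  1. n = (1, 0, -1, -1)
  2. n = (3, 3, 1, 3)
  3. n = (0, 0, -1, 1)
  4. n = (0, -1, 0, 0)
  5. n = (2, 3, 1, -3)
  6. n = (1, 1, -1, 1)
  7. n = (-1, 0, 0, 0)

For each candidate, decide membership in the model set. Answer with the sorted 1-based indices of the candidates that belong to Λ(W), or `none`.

1, 4, 7

Internal map: ζ^{3j} for j=0..3 gives (1,0), (−√2/2,√2/2), (0,−1), (√2/2,√2/2).
candidate 1: n = (1, 0, -1, -1) → π⊥ ≈ (+0.2929, +0.2929); max(|x|,|y|,|x±y|/√2) = 0.4142 ≤ 1.5 ⇒ ∈ W
candidate 2: n = (3, 3, 1, 3) → π⊥ ≈ (+3.0000, +3.2426); max(|x|,|y|,|x±y|/√2) = 4.4142 > 1.5 ⇒ ∉ W
candidate 3: n = (0, 0, -1, 1) → π⊥ ≈ (+0.7071, +1.7071); max(|x|,|y|,|x±y|/√2) = 1.7071 > 1.5 ⇒ ∉ W
candidate 4: n = (0, -1, 0, 0) → π⊥ ≈ (+0.7071, -0.7071); max(|x|,|y|,|x±y|/√2) = 1.0000 ≤ 1.5 ⇒ ∈ W
candidate 5: n = (2, 3, 1, -3) → π⊥ ≈ (-2.2426, -1.0000); max(|x|,|y|,|x±y|/√2) = 2.2929 > 1.5 ⇒ ∉ W
candidate 6: n = (1, 1, -1, 1) → π⊥ ≈ (+1.0000, +2.4142); max(|x|,|y|,|x±y|/√2) = 2.4142 > 1.5 ⇒ ∉ W
candidate 7: n = (-1, 0, 0, 0) → π⊥ ≈ (-1.0000, +0.0000); max(|x|,|y|,|x±y|/√2) = 1.0000 ≤ 1.5 ⇒ ∈ W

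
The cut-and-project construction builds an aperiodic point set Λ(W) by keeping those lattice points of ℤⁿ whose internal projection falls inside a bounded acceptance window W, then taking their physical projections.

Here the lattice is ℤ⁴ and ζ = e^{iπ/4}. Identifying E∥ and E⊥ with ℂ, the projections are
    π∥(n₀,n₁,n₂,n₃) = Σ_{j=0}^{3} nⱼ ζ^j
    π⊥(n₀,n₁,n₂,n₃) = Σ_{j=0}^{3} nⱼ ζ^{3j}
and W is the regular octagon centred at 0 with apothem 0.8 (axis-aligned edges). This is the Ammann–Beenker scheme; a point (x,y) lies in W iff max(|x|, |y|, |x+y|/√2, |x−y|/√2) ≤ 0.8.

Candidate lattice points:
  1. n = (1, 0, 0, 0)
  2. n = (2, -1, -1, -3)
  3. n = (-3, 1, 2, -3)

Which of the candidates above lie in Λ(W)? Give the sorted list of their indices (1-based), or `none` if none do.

none

π⊥(n) = n₀ + n₁ζ³ + n₂ζ⁶ + n₃ζ⁹ where ζ = e^{iπ/4}.
candidate 1: n = (1, 0, 0, 0) → π⊥ ≈ (+1.00000, +0.00000); max(|x|,|y|,|x±y|/√2) = 1.00000 > 0.8 ⇒ ∉ W
candidate 2: n = (2, -1, -1, -3) → π⊥ ≈ (+0.58579, -1.82843); max(|x|,|y|,|x±y|/√2) = 1.82843 > 0.8 ⇒ ∉ W
candidate 3: n = (-3, 1, 2, -3) → π⊥ ≈ (-5.82843, -3.41421); max(|x|,|y|,|x±y|/√2) = 6.53553 > 0.8 ⇒ ∉ W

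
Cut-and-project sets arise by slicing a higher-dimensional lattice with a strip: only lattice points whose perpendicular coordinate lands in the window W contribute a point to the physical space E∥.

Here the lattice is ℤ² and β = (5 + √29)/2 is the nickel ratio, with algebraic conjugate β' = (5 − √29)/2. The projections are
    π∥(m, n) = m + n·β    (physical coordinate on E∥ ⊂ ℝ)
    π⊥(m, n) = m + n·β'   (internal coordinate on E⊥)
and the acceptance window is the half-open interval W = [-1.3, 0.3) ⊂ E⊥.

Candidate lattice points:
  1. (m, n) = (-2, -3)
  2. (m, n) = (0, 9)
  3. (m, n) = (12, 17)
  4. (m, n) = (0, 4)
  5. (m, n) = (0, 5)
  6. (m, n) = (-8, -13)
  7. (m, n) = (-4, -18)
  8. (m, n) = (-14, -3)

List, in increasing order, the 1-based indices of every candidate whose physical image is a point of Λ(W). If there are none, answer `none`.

Numerically β ≈ 5.192582 and β' = −1/β ≈ -0.192582.
[1] lift (-2,-3): star map gives -1.422253; window check -1.3 ≤ -1.422253 < 0.3 is false → out
[2] lift (0,9): star map gives -1.733242; window check -1.3 ≤ -1.733242 < 0.3 is false → out
[3] lift (12,17): star map gives 8.726099; window check -1.3 ≤ 8.726099 < 0.3 is false → out
[4] lift (0,4): star map gives -0.770330; window check -1.3 ≤ -0.770330 < 0.3 is true → IN Λ
[5] lift (0,5): star map gives -0.962912; window check -1.3 ≤ -0.962912 < 0.3 is true → IN Λ
[6] lift (-8,-13): star map gives -5.496429; window check -1.3 ≤ -5.496429 < 0.3 is false → out
[7] lift (-4,-18): star map gives -0.533517; window check -1.3 ≤ -0.533517 < 0.3 is true → IN Λ
[8] lift (-14,-3): star map gives -13.422253; window check -1.3 ≤ -13.422253 < 0.3 is false → out

4, 5, 7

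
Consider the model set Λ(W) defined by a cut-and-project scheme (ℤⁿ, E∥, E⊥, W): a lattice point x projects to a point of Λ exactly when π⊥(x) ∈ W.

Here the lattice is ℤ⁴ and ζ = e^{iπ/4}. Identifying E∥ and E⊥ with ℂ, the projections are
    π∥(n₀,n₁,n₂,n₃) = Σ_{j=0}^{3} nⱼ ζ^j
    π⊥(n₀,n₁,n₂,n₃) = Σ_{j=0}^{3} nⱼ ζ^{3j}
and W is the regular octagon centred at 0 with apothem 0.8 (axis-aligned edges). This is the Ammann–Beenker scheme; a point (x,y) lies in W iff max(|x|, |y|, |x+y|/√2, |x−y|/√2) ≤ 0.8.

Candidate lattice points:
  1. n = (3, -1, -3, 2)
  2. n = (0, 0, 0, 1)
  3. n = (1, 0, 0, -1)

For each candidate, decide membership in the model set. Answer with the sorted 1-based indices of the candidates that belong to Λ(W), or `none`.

π⊥(n) = n₀ + n₁ζ³ + n₂ζ⁶ + n₃ζ⁹ where ζ = e^{iπ/4}.
#1 (3, -1, -3, 2): internal (5.12132, 3.70711); octagon support 6.24264 vs apothem 0.8 → ∉ W
#2 (0, 0, 0, 1): internal (0.70711, 0.70711); octagon support 1.00000 vs apothem 0.8 → ∉ W
#3 (1, 0, 0, -1): internal (0.29289, -0.70711); octagon support 0.70711 vs apothem 0.8 → ∈ W

3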